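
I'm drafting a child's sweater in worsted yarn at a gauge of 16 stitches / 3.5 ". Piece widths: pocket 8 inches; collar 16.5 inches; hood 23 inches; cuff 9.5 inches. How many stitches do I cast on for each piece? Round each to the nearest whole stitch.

pocket 37; collar 75; hood 105; cuff 43.

Rate = 16/3.5 = 4.571 sts per in.
pocket: 8 × 4.571 = 36.57 → 37.
collar: 16.5 × 4.571 = 75.43 → 75.
hood: 23 × 4.571 = 105.14 → 105.
cuff: 9.5 × 4.571 = 43.43 → 43.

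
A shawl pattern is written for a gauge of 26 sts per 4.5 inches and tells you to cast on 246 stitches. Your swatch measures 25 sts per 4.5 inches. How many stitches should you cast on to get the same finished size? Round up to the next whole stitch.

CO 237 sts.

Scale factor = 25 / 26 = 0.962.
246 × 25 / 26 = 236.54 sts.
→ 237 sts.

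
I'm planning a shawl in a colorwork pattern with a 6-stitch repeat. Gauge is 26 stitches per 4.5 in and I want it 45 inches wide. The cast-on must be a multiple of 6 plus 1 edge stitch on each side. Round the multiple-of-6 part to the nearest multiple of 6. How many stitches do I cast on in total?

26 / 4.5 = 5.778 sts per inch.
45 × 5.778 = 260.00 sts.
Less 2 edge sts → 258.00 for the repeat.
Nearest multiple of 6: 258.
Add back 2 edge sts → 260.

Cast on 260 stitches.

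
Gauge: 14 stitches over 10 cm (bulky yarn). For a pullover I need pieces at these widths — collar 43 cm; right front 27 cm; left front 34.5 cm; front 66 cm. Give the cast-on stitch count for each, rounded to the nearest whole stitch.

collar 60; right front 38; left front 48; front 92.

Rate = 14/10 = 1.4 sts per cm.
collar: 43 × 1.4 = 60.20 → 60.
right front: 27 × 1.4 = 37.80 → 38.
left front: 34.5 × 1.4 = 48.30 → 48.
front: 66 × 1.4 = 92.40 → 92.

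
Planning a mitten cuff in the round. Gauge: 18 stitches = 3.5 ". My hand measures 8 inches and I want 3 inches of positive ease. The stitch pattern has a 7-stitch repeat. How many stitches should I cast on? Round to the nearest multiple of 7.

CO 56 sts.

Finished = 8 + 3 = 11 inches.
18 / 3.5 = 5.143 sts/in.
11 × 5.143 = 56.57 sts.
Nearest multiple of 7: 56.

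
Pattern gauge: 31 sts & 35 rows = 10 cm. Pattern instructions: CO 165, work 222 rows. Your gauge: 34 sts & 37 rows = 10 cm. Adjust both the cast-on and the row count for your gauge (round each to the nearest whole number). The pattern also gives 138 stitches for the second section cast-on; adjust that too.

Cast on 181 stitches; work 235 rows; second section cast-on 151 stitches.

Stitches: 165 × 34/31 = 180.97 → 181.
Rows: 222 × 37/35 = 234.69 → 235.
second section cast-on: 138 × 34/31 = 151.35 → 151.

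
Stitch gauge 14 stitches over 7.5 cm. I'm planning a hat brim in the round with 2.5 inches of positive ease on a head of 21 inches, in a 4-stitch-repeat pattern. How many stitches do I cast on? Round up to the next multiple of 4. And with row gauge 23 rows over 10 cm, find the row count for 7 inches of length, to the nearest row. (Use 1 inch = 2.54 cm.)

Finished = 21 + 2.5 = 23.5 inches.
23.5 inches × 2.54 = 59.69 cm.
14/7.5 = 1.867 sts per cm; 59.69 × 1.867 = 111.42 sts.
Next multiple of 4 → 112.
7 inches = 17.78 cm; × 2.3 = 40.89 → 41 rows.

Cast on 112 stitches; work 41 rows.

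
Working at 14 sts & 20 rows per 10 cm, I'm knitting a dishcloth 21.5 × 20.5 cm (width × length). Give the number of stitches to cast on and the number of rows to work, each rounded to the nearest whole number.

Stitch gauge = 14/10 = 1.4 sts/cm; 21.5 × 1.4 = 30.10 → 30 sts.
Row gauge = 20/10 = 2 rows/cm; 20.5 × 2 = 41.00 → 41 rows.

Cast on 30 stitches and work 41 rows.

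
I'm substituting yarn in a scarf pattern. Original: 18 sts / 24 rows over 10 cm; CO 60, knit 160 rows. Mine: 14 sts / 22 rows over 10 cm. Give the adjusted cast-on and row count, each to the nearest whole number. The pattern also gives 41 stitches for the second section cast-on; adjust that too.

Cast on 47 stitches; work 147 rows; second section cast-on 32 stitches.

Stitches: 60 × 14/18 = 46.67 → 47.
Rows: 160 × 22/24 = 146.67 → 147.
second section cast-on: 41 × 14/18 = 31.89 → 32.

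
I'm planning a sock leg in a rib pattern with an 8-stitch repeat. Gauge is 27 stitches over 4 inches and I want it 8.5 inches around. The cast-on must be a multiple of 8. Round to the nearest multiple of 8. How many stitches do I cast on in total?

27 / 4 = 6.75 sts per inch.
8.5 × 6.75 = 57.38 sts.
Nearest multiple of 8: 56.

CO 56 sts.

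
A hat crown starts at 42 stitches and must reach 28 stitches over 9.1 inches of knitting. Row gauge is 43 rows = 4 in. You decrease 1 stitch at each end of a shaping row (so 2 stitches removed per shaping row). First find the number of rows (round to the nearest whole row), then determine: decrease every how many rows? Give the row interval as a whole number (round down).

Rows = 9.1 × 10.75 = 97.8 → 98 rows.
Stitches to remove: 14 → 7 shaping rows (at 2 st each).
98 / 7 = 14.00 → every 14 rows.

Decrease every 14th row.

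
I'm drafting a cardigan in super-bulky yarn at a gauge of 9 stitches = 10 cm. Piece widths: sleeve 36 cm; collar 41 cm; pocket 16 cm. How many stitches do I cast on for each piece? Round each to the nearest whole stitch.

sleeve 32; collar 37; pocket 14.

Rate = 9/10 = 0.9 sts per cm.
sleeve: 36 × 0.9 = 32.40 → 32.
collar: 41 × 0.9 = 36.90 → 37.
pocket: 16 × 0.9 = 14.40 → 14.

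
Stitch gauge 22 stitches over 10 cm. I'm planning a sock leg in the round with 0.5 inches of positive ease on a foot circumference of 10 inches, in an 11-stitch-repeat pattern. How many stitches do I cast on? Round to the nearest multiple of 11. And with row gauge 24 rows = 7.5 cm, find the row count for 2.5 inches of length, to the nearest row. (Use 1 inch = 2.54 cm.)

Cast on 55 stitches; work 20 rows.

Finished = 10 + 0.5 = 10.5 inches.
10.5 inches × 2.54 = 26.67 cm.
22/10 = 2.2 sts per cm; 26.67 × 2.2 = 58.67 sts.
Nearest multiple of 11 → 55.
2.5 inches = 6.35 cm; × 3.2 = 20.32 → 20 rows.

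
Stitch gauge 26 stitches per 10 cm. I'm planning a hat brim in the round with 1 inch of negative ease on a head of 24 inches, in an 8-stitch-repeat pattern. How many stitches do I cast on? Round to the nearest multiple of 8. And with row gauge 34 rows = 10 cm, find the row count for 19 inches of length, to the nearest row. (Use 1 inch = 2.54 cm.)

Finished = 24 − 1 = 23 inches.
23 inches × 2.54 = 58.42 cm.
26/10 = 2.6 sts per cm; 58.42 × 2.6 = 151.89 sts.
Nearest multiple of 8 → 152.
19 inches = 48.26 cm; × 3.4 = 164.08 → 164 rows.

Cast on 152 stitches; work 164 rows.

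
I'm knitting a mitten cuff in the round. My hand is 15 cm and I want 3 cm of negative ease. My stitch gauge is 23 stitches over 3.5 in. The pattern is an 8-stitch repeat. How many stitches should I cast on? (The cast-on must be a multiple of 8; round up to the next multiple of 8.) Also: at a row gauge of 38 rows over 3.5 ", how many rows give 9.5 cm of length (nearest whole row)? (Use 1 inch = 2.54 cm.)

Cast on 32 stitches; work 41 rows.

Finished = 15 − 3 = 12 cm.
12 cm × 1/2.54 = 4.72 inches.
23/3.5 = 6.571 sts per in; 4.72 × 6.571 = 31.05 sts.
Next multiple of 8 → 32.
9.5 cm = 3.74 inches; × 10.857 = 40.61 → 41 rows.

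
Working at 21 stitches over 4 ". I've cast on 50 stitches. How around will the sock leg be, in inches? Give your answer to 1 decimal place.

9.5 inches.

21 stitches / 4 inch = 5.25 stitches per inch.
50 / 5.25 = 9.52 inches.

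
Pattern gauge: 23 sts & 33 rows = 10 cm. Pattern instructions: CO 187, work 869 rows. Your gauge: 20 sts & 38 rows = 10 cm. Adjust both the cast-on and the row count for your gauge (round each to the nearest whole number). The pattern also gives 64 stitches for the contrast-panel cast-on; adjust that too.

Cast on 163 stitches; work 1001 rows; contrast-panel cast-on 56 stitches.

Stitches: 187 × 20/23 = 162.61 → 163.
Rows: 869 × 38/33 = 1000.67 → 1001.
contrast-panel cast-on: 64 × 20/23 = 55.65 → 56.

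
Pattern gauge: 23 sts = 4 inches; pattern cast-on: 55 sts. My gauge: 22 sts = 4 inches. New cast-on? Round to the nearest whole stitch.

53 stitches.

Scale factor = 22 / 23 = 0.957.
55 × 22 / 23 = 52.61 sts.
→ 53 sts.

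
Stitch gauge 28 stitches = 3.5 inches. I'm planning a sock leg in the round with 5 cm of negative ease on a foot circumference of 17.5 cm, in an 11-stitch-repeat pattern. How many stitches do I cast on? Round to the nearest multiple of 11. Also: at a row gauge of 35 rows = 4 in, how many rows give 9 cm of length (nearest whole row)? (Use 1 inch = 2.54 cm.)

Finished = 17.5 − 5 = 12.5 cm.
12.5 cm × 1/2.54 = 4.92 inches.
28/3.5 = 8 sts per in; 4.92 × 8 = 39.37 sts.
Nearest multiple of 11 → 44.
9 cm = 3.54 inches; × 8.75 = 31.00 → 31 rows.

Cast on 44 stitches; work 31 rows.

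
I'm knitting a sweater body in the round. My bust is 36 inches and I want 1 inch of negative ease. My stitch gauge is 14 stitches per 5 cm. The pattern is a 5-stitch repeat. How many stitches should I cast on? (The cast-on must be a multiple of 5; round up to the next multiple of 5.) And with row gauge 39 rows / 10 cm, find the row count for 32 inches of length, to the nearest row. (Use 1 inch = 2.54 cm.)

Finished = 36 − 1 = 35 inches.
35 inches × 2.54 = 88.90 cm.
14/5 = 2.8 sts per cm; 88.90 × 2.8 = 248.92 sts.
Next multiple of 5 → 250.
32 inches = 81.28 cm; × 3.9 = 316.99 → 317 rows.

Cast on 250 stitches; work 317 rows.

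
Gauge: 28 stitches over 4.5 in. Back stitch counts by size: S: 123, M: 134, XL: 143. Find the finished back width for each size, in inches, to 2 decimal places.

S 19.77 inches; M 21.54 inches; XL 22.98 inches.

28/4.5 = 6.222 sts per in.
S: 123 / 6.222 = 19.768 → 19.77 in.
M: 134 / 6.222 = 21.536 → 21.54 in.
XL: 143 / 6.222 = 22.982 → 22.98 in.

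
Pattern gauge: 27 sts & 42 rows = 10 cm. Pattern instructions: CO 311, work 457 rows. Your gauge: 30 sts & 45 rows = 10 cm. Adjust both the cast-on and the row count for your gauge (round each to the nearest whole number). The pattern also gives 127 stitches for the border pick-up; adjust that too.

Cast on 346 stitches; work 490 rows; border pick-up 141 stitches.

Stitches: 311 × 30/27 = 345.56 → 346.
Rows: 457 × 45/42 = 489.64 → 490.
border pick-up: 127 × 30/27 = 141.11 → 141.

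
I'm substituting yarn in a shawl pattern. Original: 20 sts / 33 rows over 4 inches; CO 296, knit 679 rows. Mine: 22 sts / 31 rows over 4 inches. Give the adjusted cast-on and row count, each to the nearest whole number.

Stitches: 296 × 22/20 = 325.60 → 326.
Rows: 679 × 31/33 = 637.85 → 638.

Cast on 326 stitches; work 638 rows.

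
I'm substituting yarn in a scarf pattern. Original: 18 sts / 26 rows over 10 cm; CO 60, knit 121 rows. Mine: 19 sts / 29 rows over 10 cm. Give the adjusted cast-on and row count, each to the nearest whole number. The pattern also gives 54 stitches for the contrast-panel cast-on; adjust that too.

Stitches: 60 × 19/18 = 63.33 → 63.
Rows: 121 × 29/26 = 134.96 → 135.
contrast-panel cast-on: 54 × 19/18 = 57.00 → 57.

Cast on 63 stitches; work 135 rows; contrast-panel cast-on 57 stitches.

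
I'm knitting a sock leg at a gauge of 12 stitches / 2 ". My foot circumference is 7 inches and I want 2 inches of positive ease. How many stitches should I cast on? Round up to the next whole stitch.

Finished = 7 + 2 = 9 in.
12 / 2 = 6 sts per inch.
9.00 × 6 = 54.00 sts.

54 stitches.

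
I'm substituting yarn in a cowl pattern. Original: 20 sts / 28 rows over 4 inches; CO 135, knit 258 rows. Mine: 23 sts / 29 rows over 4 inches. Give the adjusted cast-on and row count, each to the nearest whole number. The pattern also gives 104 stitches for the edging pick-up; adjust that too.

Stitches: 135 × 23/20 = 155.25 → 155.
Rows: 258 × 29/28 = 267.21 → 267.
edging pick-up: 104 × 23/20 = 119.60 → 120.

Cast on 155 stitches; work 267 rows; edging pick-up 120 stitches.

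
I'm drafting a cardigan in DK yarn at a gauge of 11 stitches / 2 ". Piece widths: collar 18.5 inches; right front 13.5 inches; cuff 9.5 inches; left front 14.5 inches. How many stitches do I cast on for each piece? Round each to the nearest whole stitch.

Rate = 11/2 = 5.5 sts per in.
collar: 18.5 × 5.5 = 101.75 → 102.
right front: 13.5 × 5.5 = 74.25 → 74.
cuff: 9.5 × 5.5 = 52.25 → 52.
left front: 14.5 × 5.5 = 79.75 → 80.

collar 102; right front 74; cuff 52; left front 80.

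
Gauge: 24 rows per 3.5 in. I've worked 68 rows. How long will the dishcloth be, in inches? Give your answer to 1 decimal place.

24 rows / 3.5 inch = 6.857 rows per inch.
68 / 6.857 = 9.92 inches.

9.9 inches.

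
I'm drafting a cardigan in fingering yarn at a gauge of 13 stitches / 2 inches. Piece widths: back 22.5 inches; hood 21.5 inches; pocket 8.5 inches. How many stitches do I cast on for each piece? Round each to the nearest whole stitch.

back 146; hood 140; pocket 55.

Rate = 13/2 = 6.5 sts per in.
back: 22.5 × 6.5 = 146.25 → 146.
hood: 21.5 × 6.5 = 139.75 → 140.
pocket: 8.5 × 6.5 = 55.25 → 55.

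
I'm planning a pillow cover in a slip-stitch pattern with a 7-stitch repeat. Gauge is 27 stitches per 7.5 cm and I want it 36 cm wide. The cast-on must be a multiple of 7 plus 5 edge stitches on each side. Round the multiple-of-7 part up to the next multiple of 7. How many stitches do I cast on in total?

136 stitches.

27 / 7.5 = 3.6 sts per cm.
36 × 3.6 = 129.60 sts.
Less 10 edge sts → 119.60 for the repeat.
Next multiple of 7: 126.
Add back 10 edge sts → 136.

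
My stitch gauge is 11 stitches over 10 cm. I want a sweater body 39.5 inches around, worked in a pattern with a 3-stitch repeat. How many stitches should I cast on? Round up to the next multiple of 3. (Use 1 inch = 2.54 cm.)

39.5 in = 39.5 × 2.54 = 100.33 cm.
11 / 10 = 1.1 sts/cm.
100.33 × 1.1 = 110.36 sts.
→ 111.

Cast on 111 stitches.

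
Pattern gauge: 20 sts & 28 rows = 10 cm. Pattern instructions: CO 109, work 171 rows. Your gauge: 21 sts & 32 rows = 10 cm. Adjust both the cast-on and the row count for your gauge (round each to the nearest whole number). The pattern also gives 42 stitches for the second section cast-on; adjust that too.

Stitches: 109 × 21/20 = 114.45 → 114.
Rows: 171 × 32/28 = 195.43 → 195.
second section cast-on: 42 × 21/20 = 44.10 → 44.

Cast on 114 stitches; work 195 rows; second section cast-on 44 stitches.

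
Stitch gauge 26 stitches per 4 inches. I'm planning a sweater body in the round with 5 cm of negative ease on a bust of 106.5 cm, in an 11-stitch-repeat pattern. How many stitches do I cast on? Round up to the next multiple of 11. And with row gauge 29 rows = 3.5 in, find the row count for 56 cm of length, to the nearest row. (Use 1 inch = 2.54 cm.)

Cast on 264 stitches; work 183 rows.

Finished = 106.5 − 5 = 101.5 cm.
101.5 cm × 1/2.54 = 39.96 inches.
26/4 = 6.5 sts per in; 39.96 × 6.5 = 259.74 sts.
Next multiple of 11 → 264.
56 cm = 22.05 inches; × 8.286 = 182.68 → 183 rows.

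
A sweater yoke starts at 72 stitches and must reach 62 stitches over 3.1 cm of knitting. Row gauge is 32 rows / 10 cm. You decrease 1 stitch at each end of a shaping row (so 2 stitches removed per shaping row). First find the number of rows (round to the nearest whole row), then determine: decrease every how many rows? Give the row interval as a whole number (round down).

Rows = 3.1 × 3.2 = 9.9 → 10 rows.
Stitches to remove: 10 → 5 shaping rows (at 2 st each).
10 / 5 = 2.00 → every 2 rows.

Decrease every 2nd row.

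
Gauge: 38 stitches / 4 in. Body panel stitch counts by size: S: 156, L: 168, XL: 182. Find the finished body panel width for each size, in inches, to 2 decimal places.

38/4 = 9.5 sts per in.
S: 156 / 9.5 = 16.421 → 16.42 in.
L: 168 / 9.5 = 17.684 → 17.68 in.
XL: 182 / 9.5 = 19.158 → 19.16 in.

S 16.42 inches; L 17.68 inches; XL 19.16 inches.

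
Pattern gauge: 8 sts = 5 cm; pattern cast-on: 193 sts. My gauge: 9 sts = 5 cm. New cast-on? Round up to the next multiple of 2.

Scale factor = 9 / 8 = 1.125.
193 × 9 / 8 = 217.12 sts.
→ 218 sts.

Cast on 218 stitches.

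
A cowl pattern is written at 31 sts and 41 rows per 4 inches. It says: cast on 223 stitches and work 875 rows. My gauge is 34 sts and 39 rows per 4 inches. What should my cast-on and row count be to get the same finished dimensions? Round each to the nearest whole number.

Stitches: 223 × 34/31 = 244.58 → 245.
Rows: 875 × 39/41 = 832.32 → 832.

Cast on 245 stitches; work 832 rows.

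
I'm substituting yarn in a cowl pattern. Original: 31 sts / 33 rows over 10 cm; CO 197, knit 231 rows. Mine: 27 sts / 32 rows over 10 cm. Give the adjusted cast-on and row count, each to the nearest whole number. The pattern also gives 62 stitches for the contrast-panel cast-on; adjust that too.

Stitches: 197 × 27/31 = 171.58 → 172.
Rows: 231 × 32/33 = 224.00 → 224.
contrast-panel cast-on: 62 × 27/31 = 54.00 → 54.

Cast on 172 stitches; work 224 rows; contrast-panel cast-on 54 stitches.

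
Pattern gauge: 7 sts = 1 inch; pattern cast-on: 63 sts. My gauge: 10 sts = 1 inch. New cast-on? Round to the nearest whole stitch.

90 stitches.

Scale factor = 10 / 7 = 1.429.
63 × 10 / 7 = 90.00 sts.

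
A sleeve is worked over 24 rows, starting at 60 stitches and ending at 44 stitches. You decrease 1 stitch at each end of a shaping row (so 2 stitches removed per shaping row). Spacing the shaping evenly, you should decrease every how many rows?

Decrease every 3rd row.

Stitches to remove: |44 − 60| = 16.
Shaping rows needed: 16 / 2 = 8.
24 rows / 8 = every 3 rows.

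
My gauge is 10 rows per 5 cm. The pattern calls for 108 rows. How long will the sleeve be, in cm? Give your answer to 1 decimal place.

10 rows / 5 cm = 2 rows per cm.
108 / 2 = 54.00 cm.

54.0 cm.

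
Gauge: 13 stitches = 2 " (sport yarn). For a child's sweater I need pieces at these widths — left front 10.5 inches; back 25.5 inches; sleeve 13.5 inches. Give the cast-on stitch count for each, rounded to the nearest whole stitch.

Rate = 13/2 = 6.5 sts per in.
left front: 10.5 × 6.5 = 68.25 → 68.
back: 25.5 × 6.5 = 165.75 → 166.
sleeve: 13.5 × 6.5 = 87.75 → 88.

left front 68; back 166; sleeve 88.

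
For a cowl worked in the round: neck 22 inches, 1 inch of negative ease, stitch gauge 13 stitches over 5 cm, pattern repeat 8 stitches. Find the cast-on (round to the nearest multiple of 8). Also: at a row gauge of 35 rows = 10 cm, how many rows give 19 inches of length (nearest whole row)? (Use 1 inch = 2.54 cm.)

Cast on 136 stitches; work 169 rows.

Finished = 22 − 1 = 21 inches.
21 inches × 2.54 = 53.34 cm.
13/5 = 2.6 sts per cm; 53.34 × 2.6 = 138.68 sts.
Nearest multiple of 8 → 136.
19 inches = 48.26 cm; × 3.5 = 168.91 → 169 rows.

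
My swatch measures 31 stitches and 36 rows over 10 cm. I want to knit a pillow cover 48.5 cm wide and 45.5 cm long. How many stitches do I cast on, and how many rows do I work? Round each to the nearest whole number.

Stitch gauge = 31/10 = 3.1 sts/cm; 48.5 × 3.1 = 150.35 → 150 sts.
Row gauge = 36/10 = 3.6 rows/cm; 45.5 × 3.6 = 163.80 → 164 rows.

Cast on 150 stitches and work 164 rows.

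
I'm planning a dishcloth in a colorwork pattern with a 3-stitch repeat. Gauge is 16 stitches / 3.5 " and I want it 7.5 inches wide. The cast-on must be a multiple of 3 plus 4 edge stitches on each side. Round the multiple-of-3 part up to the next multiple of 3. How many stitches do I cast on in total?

16 / 3.5 = 4.571 sts per inch.
7.5 × 4.571 = 34.29 sts.
Less 8 edge sts → 26.29 for the repeat.
Next multiple of 3: 27.
Add back 8 edge sts → 35.

CO 35 sts.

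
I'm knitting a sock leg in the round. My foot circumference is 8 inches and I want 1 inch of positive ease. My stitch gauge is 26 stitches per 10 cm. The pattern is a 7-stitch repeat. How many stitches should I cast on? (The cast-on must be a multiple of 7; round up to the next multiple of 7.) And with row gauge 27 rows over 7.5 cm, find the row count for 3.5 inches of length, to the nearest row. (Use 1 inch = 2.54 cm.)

Finished = 8 + 1 = 9 inches.
9 inches × 2.54 = 22.86 cm.
26/10 = 2.6 sts per cm; 22.86 × 2.6 = 59.44 sts.
Next multiple of 7 → 63.
3.5 inches = 8.89 cm; × 3.6 = 32.00 → 32 rows.

Cast on 63 stitches; work 32 rows.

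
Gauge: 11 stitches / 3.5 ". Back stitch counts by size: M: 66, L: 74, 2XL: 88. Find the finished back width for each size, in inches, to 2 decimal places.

M 21.00 inches; L 23.55 inches; 2XL 28.00 inches.

11/3.5 = 3.143 sts per in.
M: 66 / 3.143 = 21.000 → 21.00 in.
L: 74 / 3.143 = 23.545 → 23.55 in.
2XL: 88 / 3.143 = 28.000 → 28.00 in.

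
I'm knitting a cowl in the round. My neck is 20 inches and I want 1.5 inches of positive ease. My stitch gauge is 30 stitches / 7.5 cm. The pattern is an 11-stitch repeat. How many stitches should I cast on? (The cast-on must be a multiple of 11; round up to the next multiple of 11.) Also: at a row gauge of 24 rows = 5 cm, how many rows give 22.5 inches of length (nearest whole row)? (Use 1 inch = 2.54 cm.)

Cast on 220 stitches; work 274 rows.

Finished = 20 + 1.5 = 21.5 inches.
21.5 inches × 2.54 = 54.61 cm.
30/7.5 = 4 sts per cm; 54.61 × 4 = 218.44 sts.
Next multiple of 11 → 220.
22.5 inches = 57.15 cm; × 4.8 = 274.32 → 274 rows.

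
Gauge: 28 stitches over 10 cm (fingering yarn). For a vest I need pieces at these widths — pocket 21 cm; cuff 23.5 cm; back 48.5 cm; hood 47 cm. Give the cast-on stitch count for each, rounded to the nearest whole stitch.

pocket 59; cuff 66; back 136; hood 132.

Rate = 28/10 = 2.8 sts per cm.
pocket: 21 × 2.8 = 58.80 → 59.
cuff: 23.5 × 2.8 = 65.80 → 66.
back: 48.5 × 2.8 = 135.80 → 136.
hood: 47 × 2.8 = 131.60 → 132.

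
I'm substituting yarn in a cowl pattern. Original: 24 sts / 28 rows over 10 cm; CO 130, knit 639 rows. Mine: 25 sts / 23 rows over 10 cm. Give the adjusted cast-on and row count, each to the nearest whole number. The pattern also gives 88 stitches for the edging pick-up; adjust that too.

Cast on 135 stitches; work 525 rows; edging pick-up 92 stitches.

Stitches: 130 × 25/24 = 135.42 → 135.
Rows: 639 × 23/28 = 524.89 → 525.
edging pick-up: 88 × 25/24 = 91.67 → 92.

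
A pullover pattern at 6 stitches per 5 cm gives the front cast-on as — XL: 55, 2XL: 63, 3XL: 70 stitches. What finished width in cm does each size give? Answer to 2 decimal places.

6/5 = 1.2 sts per cm.
XL: 55 / 1.2 = 45.833 → 45.83 cm.
2XL: 63 / 1.2 = 52.500 → 52.50 cm.
3XL: 70 / 1.2 = 58.333 → 58.33 cm.

XL 45.83 cm; 2XL 52.50 cm; 3XL 58.33 cm.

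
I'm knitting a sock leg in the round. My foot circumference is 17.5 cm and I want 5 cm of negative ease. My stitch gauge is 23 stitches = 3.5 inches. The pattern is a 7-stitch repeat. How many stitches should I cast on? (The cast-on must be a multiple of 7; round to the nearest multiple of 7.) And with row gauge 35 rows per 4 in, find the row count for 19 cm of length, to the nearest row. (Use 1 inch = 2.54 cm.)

Finished = 17.5 − 5 = 12.5 cm.
12.5 cm × 1/2.54 = 4.92 inches.
23/3.5 = 6.571 sts per in; 4.92 × 6.571 = 32.34 sts.
Nearest multiple of 7 → 35.
19 cm = 7.48 inches; × 8.75 = 65.45 → 65 rows.

Cast on 35 stitches; work 65 rows.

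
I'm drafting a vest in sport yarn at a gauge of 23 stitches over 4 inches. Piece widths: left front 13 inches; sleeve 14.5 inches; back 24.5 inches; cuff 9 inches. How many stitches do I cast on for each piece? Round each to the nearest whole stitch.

left front 75; sleeve 83; back 141; cuff 52.

Rate = 23/4 = 5.75 sts per in.
left front: 13 × 5.75 = 74.75 → 75.
sleeve: 14.5 × 5.75 = 83.38 → 83.
back: 24.5 × 5.75 = 140.88 → 141.
cuff: 9 × 5.75 = 51.75 → 52.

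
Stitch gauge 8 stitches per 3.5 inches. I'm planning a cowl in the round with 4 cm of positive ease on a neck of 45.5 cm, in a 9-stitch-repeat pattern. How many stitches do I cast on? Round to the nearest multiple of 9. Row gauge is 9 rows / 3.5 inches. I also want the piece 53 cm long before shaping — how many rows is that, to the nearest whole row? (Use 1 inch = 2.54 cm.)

Cast on 45 stitches; work 54 rows.

Finished = 45.5 + 4 = 49.5 cm.
49.5 cm × 1/2.54 = 19.49 inches.
8/3.5 = 2.286 sts per in; 19.49 × 2.286 = 44.54 sts.
Nearest multiple of 9 → 45.
53 cm = 20.87 inches; × 2.571 = 53.66 → 54 rows.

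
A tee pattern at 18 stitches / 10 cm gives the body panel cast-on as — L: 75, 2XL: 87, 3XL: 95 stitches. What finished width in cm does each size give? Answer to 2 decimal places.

L 41.67 cm; 2XL 48.33 cm; 3XL 52.78 cm.

18/10 = 1.8 sts per cm.
L: 75 / 1.8 = 41.667 → 41.67 cm.
2XL: 87 / 1.8 = 48.333 → 48.33 cm.
3XL: 95 / 1.8 = 52.778 → 52.78 cm.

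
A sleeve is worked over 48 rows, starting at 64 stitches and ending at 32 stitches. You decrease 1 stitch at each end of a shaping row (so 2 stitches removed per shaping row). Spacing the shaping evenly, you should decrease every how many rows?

Decrease every 3rd row.

Stitches to remove: |32 − 64| = 32.
Shaping rows needed: 32 / 2 = 16.
48 rows / 16 = every 3 rows.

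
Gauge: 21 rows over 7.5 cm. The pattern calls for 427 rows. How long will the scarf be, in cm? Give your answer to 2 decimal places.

152.50 cm.

21 rows / 7.5 cm = 2.8 rows per cm.
427 / 2.8 = 152.500 cm.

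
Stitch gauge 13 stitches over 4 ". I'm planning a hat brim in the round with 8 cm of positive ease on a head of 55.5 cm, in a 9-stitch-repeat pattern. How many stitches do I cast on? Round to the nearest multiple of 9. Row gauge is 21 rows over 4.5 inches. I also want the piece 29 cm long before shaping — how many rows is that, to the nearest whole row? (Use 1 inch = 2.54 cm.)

Cast on 81 stitches; work 53 rows.

Finished = 55.5 + 8 = 63.5 cm.
63.5 cm × 1/2.54 = 25.00 inches.
13/4 = 3.25 sts per in; 25.00 × 3.25 = 81.25 sts.
Nearest multiple of 9 → 81.
29 cm = 11.42 inches; × 4.667 = 53.28 → 53 rows.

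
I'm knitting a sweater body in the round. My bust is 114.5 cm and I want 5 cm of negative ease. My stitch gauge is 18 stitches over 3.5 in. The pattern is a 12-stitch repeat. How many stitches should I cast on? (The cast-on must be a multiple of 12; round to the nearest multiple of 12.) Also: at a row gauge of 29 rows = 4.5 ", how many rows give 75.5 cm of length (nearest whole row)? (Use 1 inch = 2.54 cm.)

Finished = 114.5 − 5 = 109.5 cm.
109.5 cm × 1/2.54 = 43.11 inches.
18/3.5 = 5.143 sts per in; 43.11 × 5.143 = 221.71 sts.
Nearest multiple of 12 → 216.
75.5 cm = 29.72 inches; × 6.444 = 191.56 → 192 rows.

Cast on 216 stitches; work 192 rows.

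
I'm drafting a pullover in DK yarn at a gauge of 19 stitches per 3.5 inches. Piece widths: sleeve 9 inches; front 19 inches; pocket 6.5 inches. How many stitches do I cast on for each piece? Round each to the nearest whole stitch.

Rate = 19/3.5 = 5.429 sts per in.
sleeve: 9 × 5.429 = 48.86 → 49.
front: 19 × 5.429 = 103.14 → 103.
pocket: 6.5 × 5.429 = 35.29 → 35.

sleeve 49; front 103; pocket 35.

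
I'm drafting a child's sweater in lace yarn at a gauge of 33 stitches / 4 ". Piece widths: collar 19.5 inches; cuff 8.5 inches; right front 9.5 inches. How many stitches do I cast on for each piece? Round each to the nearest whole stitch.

Rate = 33/4 = 8.25 sts per in.
collar: 19.5 × 8.25 = 160.88 → 161.
cuff: 8.5 × 8.25 = 70.12 → 70.
right front: 9.5 × 8.25 = 78.38 → 78.

collar 161; cuff 70; right front 78.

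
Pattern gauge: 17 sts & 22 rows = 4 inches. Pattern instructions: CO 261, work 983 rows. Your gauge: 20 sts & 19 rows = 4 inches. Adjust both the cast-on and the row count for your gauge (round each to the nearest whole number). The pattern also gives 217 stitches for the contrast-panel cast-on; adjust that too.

Cast on 307 stitches; work 849 rows; contrast-panel cast-on 255 stitches.

Stitches: 261 × 20/17 = 307.06 → 307.
Rows: 983 × 19/22 = 848.95 → 849.
contrast-panel cast-on: 217 × 20/17 = 255.29 → 255.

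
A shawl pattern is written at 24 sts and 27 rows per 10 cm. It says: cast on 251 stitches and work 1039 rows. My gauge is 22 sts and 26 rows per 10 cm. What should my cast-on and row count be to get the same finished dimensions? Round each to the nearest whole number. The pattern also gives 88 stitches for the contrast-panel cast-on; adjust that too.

Cast on 230 stitches; work 1001 rows; contrast-panel cast-on 81 stitches.

Stitches: 251 × 22/24 = 230.08 → 230.
Rows: 1039 × 26/27 = 1000.52 → 1001.
contrast-panel cast-on: 88 × 22/24 = 80.67 → 81.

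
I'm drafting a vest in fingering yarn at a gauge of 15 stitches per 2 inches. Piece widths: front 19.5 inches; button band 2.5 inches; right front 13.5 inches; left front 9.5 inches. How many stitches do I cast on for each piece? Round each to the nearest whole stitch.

Rate = 15/2 = 7.5 sts per in.
front: 19.5 × 7.5 = 146.25 → 146.
button band: 2.5 × 7.5 = 18.75 → 19.
right front: 13.5 × 7.5 = 101.25 → 101.
left front: 9.5 × 7.5 = 71.25 → 71.

front 146; button band 19; right front 101; left front 71.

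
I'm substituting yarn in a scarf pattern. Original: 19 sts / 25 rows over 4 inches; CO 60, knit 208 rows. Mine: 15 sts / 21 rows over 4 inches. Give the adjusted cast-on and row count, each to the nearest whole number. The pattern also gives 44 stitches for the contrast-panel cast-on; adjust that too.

Stitches: 60 × 15/19 = 47.37 → 47.
Rows: 208 × 21/25 = 174.72 → 175.
contrast-panel cast-on: 44 × 15/19 = 34.74 → 35.

Cast on 47 stitches; work 175 rows; contrast-panel cast-on 35 stitches.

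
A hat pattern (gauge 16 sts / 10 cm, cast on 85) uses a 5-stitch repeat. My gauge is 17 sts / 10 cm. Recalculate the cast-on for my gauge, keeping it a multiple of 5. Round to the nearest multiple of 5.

85 × 17 / 16 = 90.31.
Nearest multiple of 5: 90.

CO 90 sts.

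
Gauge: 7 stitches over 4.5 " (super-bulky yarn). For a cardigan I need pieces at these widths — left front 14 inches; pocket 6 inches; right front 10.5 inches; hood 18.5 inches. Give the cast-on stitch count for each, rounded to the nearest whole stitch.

left front 22; pocket 9; right front 16; hood 29.

Rate = 7/4.5 = 1.556 sts per in.
left front: 14 × 1.556 = 21.78 → 22.
pocket: 6 × 1.556 = 9.33 → 9.
right front: 10.5 × 1.556 = 16.33 → 16.
hood: 18.5 × 1.556 = 28.78 → 29.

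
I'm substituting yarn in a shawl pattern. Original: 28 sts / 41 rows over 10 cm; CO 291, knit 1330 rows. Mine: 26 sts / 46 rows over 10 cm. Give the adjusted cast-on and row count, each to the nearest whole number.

Cast on 270 stitches; work 1492 rows.

Stitches: 291 × 26/28 = 270.21 → 270.
Rows: 1330 × 46/41 = 1492.20 → 1492.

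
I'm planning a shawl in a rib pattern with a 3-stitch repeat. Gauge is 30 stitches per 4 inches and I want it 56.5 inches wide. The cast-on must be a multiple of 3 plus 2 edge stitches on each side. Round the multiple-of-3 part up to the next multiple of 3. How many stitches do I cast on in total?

30 / 4 = 7.5 sts per inch.
56.5 × 7.5 = 423.75 sts.
Less 4 edge sts → 419.75 for the repeat.
Next multiple of 3: 420.
Add back 4 edge sts → 424.

CO 424 sts.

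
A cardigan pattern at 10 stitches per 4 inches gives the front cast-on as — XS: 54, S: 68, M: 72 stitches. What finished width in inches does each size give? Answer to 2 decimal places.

10/4 = 2.5 sts per in.
XS: 54 / 2.5 = 21.600 → 21.60 in.
S: 68 / 2.5 = 27.200 → 27.20 in.
M: 72 / 2.5 = 28.800 → 28.80 in.

XS 21.60 inches; S 27.20 inches; M 28.80 inches.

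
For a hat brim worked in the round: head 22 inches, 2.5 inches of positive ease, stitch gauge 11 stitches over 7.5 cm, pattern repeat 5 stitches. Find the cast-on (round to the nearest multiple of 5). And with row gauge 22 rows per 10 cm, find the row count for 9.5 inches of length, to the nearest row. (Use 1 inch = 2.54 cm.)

Finished = 22 + 2.5 = 24.5 inches.
24.5 inches × 2.54 = 62.23 cm.
11/7.5 = 1.467 sts per cm; 62.23 × 1.467 = 91.27 sts.
Nearest multiple of 5 → 90.
9.5 inches = 24.13 cm; × 2.2 = 53.09 → 53 rows.

Cast on 90 stitches; work 53 rows.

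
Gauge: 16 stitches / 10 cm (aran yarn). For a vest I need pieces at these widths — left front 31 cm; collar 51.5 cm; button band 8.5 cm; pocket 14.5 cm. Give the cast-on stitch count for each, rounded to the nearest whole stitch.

left front 50; collar 82; button band 14; pocket 23.

Rate = 16/10 = 1.6 sts per cm.
left front: 31 × 1.6 = 49.60 → 50.
collar: 51.5 × 1.6 = 82.40 → 82.
button band: 8.5 × 1.6 = 13.60 → 14.
pocket: 14.5 × 1.6 = 23.20 → 23.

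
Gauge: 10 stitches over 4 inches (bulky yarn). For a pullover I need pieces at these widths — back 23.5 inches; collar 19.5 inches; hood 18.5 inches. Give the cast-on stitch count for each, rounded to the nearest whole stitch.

Rate = 10/4 = 2.5 sts per in.
back: 23.5 × 2.5 = 58.75 → 59.
collar: 19.5 × 2.5 = 48.75 → 49.
hood: 18.5 × 2.5 = 46.25 → 46.

back 59; collar 49; hood 46.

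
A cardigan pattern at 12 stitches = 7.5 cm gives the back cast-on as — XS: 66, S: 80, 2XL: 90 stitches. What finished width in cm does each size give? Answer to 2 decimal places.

12/7.5 = 1.6 sts per cm.
XS: 66 / 1.6 = 41.250 → 41.25 cm.
S: 80 / 1.6 = 50.000 → 50.00 cm.
2XL: 90 / 1.6 = 56.250 → 56.25 cm.

XS 41.25 cm; S 50.00 cm; 2XL 56.25 cm.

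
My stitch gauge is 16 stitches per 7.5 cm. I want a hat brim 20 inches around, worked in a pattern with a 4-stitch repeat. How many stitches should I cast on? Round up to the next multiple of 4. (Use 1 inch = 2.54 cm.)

20 in = 20 × 2.54 = 50.80 cm.
16 / 7.5 = 2.133 sts/cm.
50.80 × 2.133 = 108.37 sts.
→ 112.

CO 112 sts.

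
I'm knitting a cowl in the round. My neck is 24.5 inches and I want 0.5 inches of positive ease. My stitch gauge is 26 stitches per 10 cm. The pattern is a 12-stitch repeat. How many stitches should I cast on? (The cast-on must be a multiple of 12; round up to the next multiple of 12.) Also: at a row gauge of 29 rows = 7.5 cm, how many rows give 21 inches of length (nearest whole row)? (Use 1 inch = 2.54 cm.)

Cast on 168 stitches; work 206 rows.

Finished = 24.5 + 0.5 = 25 inches.
25 inches × 2.54 = 63.50 cm.
26/10 = 2.6 sts per cm; 63.50 × 2.6 = 165.10 sts.
Next multiple of 12 → 168.
21 inches = 53.34 cm; × 3.867 = 206.25 → 206 rows.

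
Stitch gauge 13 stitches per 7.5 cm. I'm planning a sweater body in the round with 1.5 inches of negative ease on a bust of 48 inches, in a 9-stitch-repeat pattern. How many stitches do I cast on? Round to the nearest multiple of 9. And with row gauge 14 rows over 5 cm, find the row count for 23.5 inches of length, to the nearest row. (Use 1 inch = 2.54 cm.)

Finished = 48 − 1.5 = 46.5 inches.
46.5 inches × 2.54 = 118.11 cm.
13/7.5 = 1.733 sts per cm; 118.11 × 1.733 = 204.72 sts.
Nearest multiple of 9 → 207.
23.5 inches = 59.69 cm; × 2.8 = 167.13 → 167 rows.

Cast on 207 stitches; work 167 rows.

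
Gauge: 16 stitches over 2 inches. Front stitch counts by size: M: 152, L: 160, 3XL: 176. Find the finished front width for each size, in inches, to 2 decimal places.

16/2 = 8 sts per in.
M: 152 / 8 = 19.000 → 19.00 in.
L: 160 / 8 = 20.000 → 20.00 in.
3XL: 176 / 8 = 22.000 → 22.00 in.

M 19.00 inches; L 20.00 inches; 3XL 22.00 inches.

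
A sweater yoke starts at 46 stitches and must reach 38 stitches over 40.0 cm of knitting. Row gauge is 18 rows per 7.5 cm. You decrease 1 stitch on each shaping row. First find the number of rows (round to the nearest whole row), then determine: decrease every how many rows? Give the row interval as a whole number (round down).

Rows = 40.0 × 2.4 = 96.0 → 96 rows.
Stitches to remove: 8 → 8 shaping rows (at 1 st each).
96 / 8 = 12.00 → every 12 rows.

Decrease every 12th row.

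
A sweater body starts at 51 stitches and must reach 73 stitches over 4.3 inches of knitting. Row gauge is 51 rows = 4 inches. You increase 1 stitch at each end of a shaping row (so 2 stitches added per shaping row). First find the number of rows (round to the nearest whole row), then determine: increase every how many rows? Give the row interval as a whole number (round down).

Rows = 4.3 × 12.75 = 54.8 → 55 rows.
Stitches to add: 22 → 11 shaping rows (at 2 st each).
55 / 11 = 5.00 → every 5 rows.

Increase every 5th row.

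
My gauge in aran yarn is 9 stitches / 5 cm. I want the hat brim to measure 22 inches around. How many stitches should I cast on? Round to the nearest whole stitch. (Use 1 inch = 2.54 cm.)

22 in = 55.88 cm.
9 stitches / 5 cm = 1.8 stitches per cm.
55.88 × 1.8 = 100.58 stitches.
Round to nearest → 101.

Cast on 101 stitches.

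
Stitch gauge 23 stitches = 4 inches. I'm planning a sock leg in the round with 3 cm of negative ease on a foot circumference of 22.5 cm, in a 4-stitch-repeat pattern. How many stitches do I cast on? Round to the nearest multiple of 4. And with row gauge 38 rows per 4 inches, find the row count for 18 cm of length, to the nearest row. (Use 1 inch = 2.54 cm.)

Finished = 22.5 − 3 = 19.5 cm.
19.5 cm × 1/2.54 = 7.68 inches.
23/4 = 5.75 sts per in; 7.68 × 5.75 = 44.14 sts.
Nearest multiple of 4 → 44.
18 cm = 7.09 inches; × 9.5 = 67.32 → 67 rows.

Cast on 44 stitches; work 67 rows.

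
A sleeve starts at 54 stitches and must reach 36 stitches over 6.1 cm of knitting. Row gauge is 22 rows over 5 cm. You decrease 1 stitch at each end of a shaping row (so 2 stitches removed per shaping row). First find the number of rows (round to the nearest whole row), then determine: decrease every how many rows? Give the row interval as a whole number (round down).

Decrease every 3rd row.

Rows = 6.1 × 4.4 = 26.8 → 27 rows.
Stitches to remove: 18 → 9 shaping rows (at 2 st each).
27 / 9 = 3.00 → every 3 rows.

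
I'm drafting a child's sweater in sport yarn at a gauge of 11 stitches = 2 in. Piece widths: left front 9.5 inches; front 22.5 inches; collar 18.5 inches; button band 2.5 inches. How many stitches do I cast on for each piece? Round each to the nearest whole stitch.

left front 52; front 124; collar 102; button band 14.

Rate = 11/2 = 5.5 sts per in.
left front: 9.5 × 5.5 = 52.25 → 52.
front: 22.5 × 5.5 = 123.75 → 124.
collar: 18.5 × 5.5 = 101.75 → 102.
button band: 2.5 × 5.5 = 13.75 → 14.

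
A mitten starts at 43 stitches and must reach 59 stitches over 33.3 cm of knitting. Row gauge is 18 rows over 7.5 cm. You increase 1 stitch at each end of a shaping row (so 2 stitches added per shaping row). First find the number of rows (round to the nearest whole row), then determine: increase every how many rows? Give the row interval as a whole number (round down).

Rows = 33.3 × 2.4 = 79.9 → 80 rows.
Stitches to add: 16 → 8 shaping rows (at 2 st each).
80 / 8 = 10.00 → every 10 rows.

Increase every 10th row.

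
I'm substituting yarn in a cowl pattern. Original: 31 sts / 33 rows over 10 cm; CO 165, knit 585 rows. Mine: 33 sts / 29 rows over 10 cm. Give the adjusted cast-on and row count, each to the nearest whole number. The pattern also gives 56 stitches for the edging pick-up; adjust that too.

Stitches: 165 × 33/31 = 175.65 → 176.
Rows: 585 × 29/33 = 514.09 → 514.
edging pick-up: 56 × 33/31 = 59.61 → 60.

Cast on 176 stitches; work 514 rows; edging pick-up 60 stitches.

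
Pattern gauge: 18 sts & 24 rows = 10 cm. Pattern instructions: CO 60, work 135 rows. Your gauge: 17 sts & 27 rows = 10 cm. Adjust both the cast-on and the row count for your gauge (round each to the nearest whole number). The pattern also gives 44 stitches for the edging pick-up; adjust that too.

Stitches: 60 × 17/18 = 56.67 → 57.
Rows: 135 × 27/24 = 151.88 → 152.
edging pick-up: 44 × 17/18 = 41.56 → 42.

Cast on 57 stitches; work 152 rows; edging pick-up 42 stitches.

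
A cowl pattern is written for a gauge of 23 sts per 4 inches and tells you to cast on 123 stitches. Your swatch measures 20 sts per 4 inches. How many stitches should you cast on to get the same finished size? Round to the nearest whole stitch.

CO 107 sts.

Scale factor = 20 / 23 = 0.870.
123 × 20 / 23 = 106.96 sts.
→ 107 sts.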